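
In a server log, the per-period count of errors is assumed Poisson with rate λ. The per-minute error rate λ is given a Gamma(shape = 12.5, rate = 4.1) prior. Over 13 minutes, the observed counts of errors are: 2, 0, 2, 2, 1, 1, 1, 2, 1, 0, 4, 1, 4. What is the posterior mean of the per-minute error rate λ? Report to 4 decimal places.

1.9591

With a Gamma(shape α, rate β) prior, the Poisson likelihood is conjugate: the posterior is Gamma(α + ΣXᵢ, β + n).
Sum of counts S = 21 over n = 13 minutes.
Posterior: Gamma(α+S, β+n) = Gamma(12.5+21, 4.1+13) = Gamma(33.5, 17.1).
Posterior mean = α/β = 33.5/17.1 = 1.9591.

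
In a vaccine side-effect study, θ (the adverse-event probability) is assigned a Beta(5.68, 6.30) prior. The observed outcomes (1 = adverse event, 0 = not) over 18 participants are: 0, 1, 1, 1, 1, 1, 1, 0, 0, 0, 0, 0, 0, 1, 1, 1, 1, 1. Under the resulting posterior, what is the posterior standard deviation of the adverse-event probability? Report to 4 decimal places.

The Beta prior is conjugate to a Binomial/Bernoulli likelihood; the update adds successes to α and failures to β.
Posterior: Beta(α+k, β+n−k) = Beta(5.68+11, 6.30+7) = Beta(16.68, 13.30).
Var = αβ/((α+β)²(α+β+1)) = 16.68·13.30/(29.98²·30.98) = 0.00796715; SD = √0.00796715 = 0.0893.

0.0893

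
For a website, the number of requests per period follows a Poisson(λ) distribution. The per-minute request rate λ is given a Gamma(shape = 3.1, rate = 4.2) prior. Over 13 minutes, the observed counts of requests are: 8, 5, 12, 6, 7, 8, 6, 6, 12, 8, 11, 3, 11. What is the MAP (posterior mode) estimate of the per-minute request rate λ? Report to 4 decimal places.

6.1105

With a Gamma(shape α, rate β) prior, the Poisson likelihood is conjugate: the posterior is Gamma(α + ΣXᵢ, β + n).
Sum of counts S = 103 over n = 13 minutes.
Posterior: Gamma(α+S, β+n) = Gamma(3.1+103, 4.2+13) = Gamma(106.1, 17.2).
Mode of Gamma(α,β) for α≥1 is (α−1)/β = 105.1/17.2 = 6.1105.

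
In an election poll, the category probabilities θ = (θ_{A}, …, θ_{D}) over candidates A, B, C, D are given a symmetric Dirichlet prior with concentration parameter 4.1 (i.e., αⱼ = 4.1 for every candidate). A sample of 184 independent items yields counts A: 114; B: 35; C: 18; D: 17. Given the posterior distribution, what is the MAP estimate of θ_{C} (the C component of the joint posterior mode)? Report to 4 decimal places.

0.1074

The Dirichlet prior is conjugate to the Multinomial likelihood: each posterior αⱼ = prior αⱼ + observed count nⱼ.
Posterior concentration: (118.1, 39.1, 22.1, 21.1), total = 200.4.
Joint mode component: (α_{C}−1)/(Σα−K) = 21.1/196.4 = 0.1074.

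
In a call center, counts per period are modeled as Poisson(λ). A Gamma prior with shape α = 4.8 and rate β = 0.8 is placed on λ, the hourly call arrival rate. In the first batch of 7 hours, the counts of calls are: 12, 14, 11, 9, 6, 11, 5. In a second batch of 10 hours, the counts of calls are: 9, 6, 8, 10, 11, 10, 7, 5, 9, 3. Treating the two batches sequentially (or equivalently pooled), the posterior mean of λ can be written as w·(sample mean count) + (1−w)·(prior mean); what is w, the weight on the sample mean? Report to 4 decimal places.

0.9551

With a Gamma(shape α, rate β) prior, the Poisson likelihood is conjugate: the posterior is Gamma(α + ΣXᵢ, β + n).
Total number of hours: n = 7 + 10 = 17.
Posterior mean = (α₀+S)/(β₀+n) = [n/(β₀+n)]·(S/n) + [β₀/(β₀+n)]·(α₀/β₀), so only n and β₀ enter the weight.
Weight on data w = n/(β₀+n) = 17/(0.8+17) = 17/17.8 = 0.9551.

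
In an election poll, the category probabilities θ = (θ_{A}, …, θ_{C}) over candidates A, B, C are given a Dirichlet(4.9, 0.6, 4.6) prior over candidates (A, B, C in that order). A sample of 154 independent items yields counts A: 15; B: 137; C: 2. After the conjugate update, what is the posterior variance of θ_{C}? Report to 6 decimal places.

The Dirichlet prior is conjugate to the Multinomial likelihood: each posterior αⱼ = prior αⱼ + observed count nⱼ.
Posterior concentration: (19.9, 137.6, 6.6), total = 164.1.
Var[θ_j] = α_j(Σα−α_j)/((Σα)²(Σα+1)) = 6.6·157.5/(164.1²·165.1) = 0.000234.

0.000234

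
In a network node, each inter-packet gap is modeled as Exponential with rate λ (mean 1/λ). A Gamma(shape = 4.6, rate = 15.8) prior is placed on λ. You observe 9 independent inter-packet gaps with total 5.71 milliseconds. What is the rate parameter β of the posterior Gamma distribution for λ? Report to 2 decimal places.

21.51

With a Gamma(shape α, rate β) prior on the exponential rate λ, the posterior after n observations with total T = Σxᵢ is Gamma(α+n, β+T).
Posterior: Gamma(4.6+9, 15.8+5.71) = Gamma(13.6, 21.51).
Posterior β = 21.51.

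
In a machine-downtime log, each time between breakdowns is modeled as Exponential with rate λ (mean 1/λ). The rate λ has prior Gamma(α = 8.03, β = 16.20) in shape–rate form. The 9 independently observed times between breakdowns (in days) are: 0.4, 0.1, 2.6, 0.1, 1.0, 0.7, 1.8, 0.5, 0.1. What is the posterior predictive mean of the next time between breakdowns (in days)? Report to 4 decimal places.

With a Gamma(shape α, rate β) prior on the exponential rate λ, the posterior after n observations with total T = Σxᵢ is Gamma(α+n, β+T).
Sum of observations T = 7.3 days; n = 9.
Posterior: Gamma(8.03+9, 16.20+7.3) = Gamma(17.03, 23.50).
The predictive distribution for the next observation is Lomax; its mean is β/(α−1) = 23.50/16.03 = 1.4660.

1.4660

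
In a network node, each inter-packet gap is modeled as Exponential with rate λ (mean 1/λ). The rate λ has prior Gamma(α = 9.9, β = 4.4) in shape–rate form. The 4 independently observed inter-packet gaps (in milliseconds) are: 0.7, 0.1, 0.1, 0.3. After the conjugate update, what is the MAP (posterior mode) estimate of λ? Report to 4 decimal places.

With a Gamma(shape α, rate β) prior on the exponential rate λ, the posterior after n observations with total T = Σxᵢ is Gamma(α+n, β+T).
Sum of observations T = 1.2 milliseconds; n = 4.
Posterior: Gamma(9.9+4, 4.4+1.2) = Gamma(13.9, 5.6).
Mode = (α−1)/β = 2.3036.

2.3036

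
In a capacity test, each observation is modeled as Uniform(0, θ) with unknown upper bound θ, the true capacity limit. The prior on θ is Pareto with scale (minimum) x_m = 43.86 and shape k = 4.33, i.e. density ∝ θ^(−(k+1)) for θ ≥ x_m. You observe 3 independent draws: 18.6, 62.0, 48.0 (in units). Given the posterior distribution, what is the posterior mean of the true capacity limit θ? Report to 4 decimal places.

A Pareto(scale x_m, shape k) prior on the upper bound θ of Uniform(0, θ) is conjugate: posterior is Pareto(max(x_m, max xᵢ), k + n).
Sample maximum = 62.0; prior scale x_m = 43.86 → posterior scale = max = 62.00.
Posterior shape = 4.33 + 3 = 7.33.
E[θ|data] = k·x_m/(k−1) = 7.33·62.00/6.33 = 71.7946.

71.7946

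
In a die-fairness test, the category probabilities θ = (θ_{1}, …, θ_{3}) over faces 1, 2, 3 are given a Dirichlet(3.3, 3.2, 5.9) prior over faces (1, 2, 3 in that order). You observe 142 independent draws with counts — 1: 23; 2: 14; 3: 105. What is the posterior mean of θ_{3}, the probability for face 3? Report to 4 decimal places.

0.7183

The Dirichlet prior is conjugate to the Multinomial likelihood: each posterior αⱼ = prior αⱼ + observed count nⱼ.
Posterior concentration: (26.3, 17.2, 110.9), total = 154.4.
E[θ_{3}|data] = α_{3}/Σα = 110.9/154.4 = 0.7183.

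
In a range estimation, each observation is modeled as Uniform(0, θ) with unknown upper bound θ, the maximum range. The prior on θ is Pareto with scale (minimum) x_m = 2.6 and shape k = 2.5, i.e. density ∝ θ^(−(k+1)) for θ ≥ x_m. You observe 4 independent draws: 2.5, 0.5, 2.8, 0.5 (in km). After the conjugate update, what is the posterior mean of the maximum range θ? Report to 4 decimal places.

A Pareto(scale x_m, shape k) prior on the upper bound θ of Uniform(0, θ) is conjugate: posterior is Pareto(max(x_m, max xᵢ), k + n).
Sample maximum = 2.8; prior scale x_m = 2.6 → posterior scale = max = 2.8.
Posterior shape = 2.5 + 4 = 6.5.
E[θ|data] = k·x_m/(k−1) = 6.5·2.8/5.5 = 3.3091.

3.3091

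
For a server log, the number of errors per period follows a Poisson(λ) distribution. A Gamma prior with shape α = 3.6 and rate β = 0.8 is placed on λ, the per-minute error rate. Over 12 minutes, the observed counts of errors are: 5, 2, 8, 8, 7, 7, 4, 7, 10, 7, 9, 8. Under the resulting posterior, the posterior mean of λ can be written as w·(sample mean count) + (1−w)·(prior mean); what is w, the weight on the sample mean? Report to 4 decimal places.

With a Gamma(shape α, rate β) prior, the Poisson likelihood is conjugate: the posterior is Gamma(α + ΣXᵢ, β + n).
Posterior mean = (α₀+S)/(β₀+n) = [n/(β₀+n)]·(S/n) + [β₀/(β₀+n)]·(α₀/β₀), so only n and β₀ enter the weight.
Weight on data w = n/(β₀+n) = 12/(0.8+12) = 12/12.8 = 0.9375.

0.9375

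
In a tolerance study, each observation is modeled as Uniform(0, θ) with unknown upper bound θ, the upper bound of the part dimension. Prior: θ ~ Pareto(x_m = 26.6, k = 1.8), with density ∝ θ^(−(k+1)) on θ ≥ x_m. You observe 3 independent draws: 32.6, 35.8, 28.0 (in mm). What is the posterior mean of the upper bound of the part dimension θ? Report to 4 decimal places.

A Pareto(scale x_m, shape k) prior on the upper bound θ of Uniform(0, θ) is conjugate: posterior is Pareto(max(x_m, max xᵢ), k + n).
Sample maximum = 35.8; prior scale x_m = 26.6 → posterior scale = max = 35.8.
Posterior shape = 1.8 + 3 = 4.8.
E[θ|data] = k·x_m/(k−1) = 4.8·35.8/3.8 = 45.2211.

45.2211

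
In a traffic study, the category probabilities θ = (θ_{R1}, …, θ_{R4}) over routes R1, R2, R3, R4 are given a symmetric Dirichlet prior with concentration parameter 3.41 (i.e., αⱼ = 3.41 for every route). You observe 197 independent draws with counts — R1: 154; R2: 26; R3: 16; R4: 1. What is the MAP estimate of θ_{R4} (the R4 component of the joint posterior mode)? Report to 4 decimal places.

0.0165

The Dirichlet prior is conjugate to the Multinomial likelihood: each posterior αⱼ = prior αⱼ + observed count nⱼ.
Posterior concentration: (157.41, 29.41, 19.41, 4.41), total = 210.64.
Joint mode component: (α_{R4}−1)/(Σα−K) = 3.41/206.64 = 0.0165.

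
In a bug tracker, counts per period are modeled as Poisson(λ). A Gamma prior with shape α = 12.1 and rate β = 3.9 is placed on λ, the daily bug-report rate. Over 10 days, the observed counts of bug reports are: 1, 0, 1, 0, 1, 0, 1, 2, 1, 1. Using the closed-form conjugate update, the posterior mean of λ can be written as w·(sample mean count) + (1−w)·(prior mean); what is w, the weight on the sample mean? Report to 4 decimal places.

0.7194

With a Gamma(shape α, rate β) prior, the Poisson likelihood is conjugate: the posterior is Gamma(α + ΣXᵢ, β + n).
Posterior mean = (α₀+S)/(β₀+n) = [n/(β₀+n)]·(S/n) + [β₀/(β₀+n)]·(α₀/β₀), so only n and β₀ enter the weight.
Weight on data w = n/(β₀+n) = 10/(3.9+10) = 10/13.9 = 0.7194.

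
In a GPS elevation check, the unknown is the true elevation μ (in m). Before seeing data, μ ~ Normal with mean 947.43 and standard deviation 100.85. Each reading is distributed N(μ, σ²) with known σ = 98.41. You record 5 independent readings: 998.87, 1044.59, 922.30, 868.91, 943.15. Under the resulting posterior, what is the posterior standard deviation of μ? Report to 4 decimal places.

For Normal data with known variance σ², a Normal(μ₀, σ₀²) prior on μ is conjugate. Posterior precision = 1/σ₀² + n/σ²; posterior mean is the precision-weighted average of μ₀ and x̄.
σ₀² = 100.85² = 10170.7225, σ² = 98.41² = 9684.5281; σ² + n·σ₀² = 9684.5281 + 5·10170.7225 = 60538.1406.
Posterior precision = 1/σ₀² + n/σ² = 1/10170.7225 + 5/9684.5281 = (σ² + n·σ₀²)/(σ₀²σ²) = 60538.1406/(10170.7225·9684.5281); posterior variance σₙ² = σ₀²σ²/(σ² + n·σ₀²) = 10170.7225·9684.5281/60538.1406 = 1627.051093.
Posterior SD = √σₙ² = √(10170.7225·9684.5281/60538.1406) = 40.3367.

40.3367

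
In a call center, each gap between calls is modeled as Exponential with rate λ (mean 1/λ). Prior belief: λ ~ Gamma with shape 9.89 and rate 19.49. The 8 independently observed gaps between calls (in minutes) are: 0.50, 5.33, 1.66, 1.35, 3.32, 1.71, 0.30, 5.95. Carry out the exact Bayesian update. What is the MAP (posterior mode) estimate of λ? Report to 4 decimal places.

With a Gamma(shape α, rate β) prior on the exponential rate λ, the posterior after n observations with total T = Σxᵢ is Gamma(α+n, β+T).
Sum of observations T = 20.12 minutes; n = 8.
Posterior: Gamma(9.89+8, 19.49+20.12) = Gamma(17.89, 39.61).
Mode = (α−1)/β = 0.4264.

0.4264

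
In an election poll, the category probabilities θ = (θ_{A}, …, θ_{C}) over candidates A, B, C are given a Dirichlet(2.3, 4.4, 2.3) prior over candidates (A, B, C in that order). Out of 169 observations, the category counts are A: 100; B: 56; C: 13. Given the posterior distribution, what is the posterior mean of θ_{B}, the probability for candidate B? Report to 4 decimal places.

The Dirichlet prior is conjugate to the Multinomial likelihood: each posterior αⱼ = prior αⱼ + observed count nⱼ.
Posterior concentration: (102.3, 60.4, 15.3), total = 178.0.
E[θ_{B}|data] = α_{B}/Σα = 60.4/178.0 = 0.3393.

0.3393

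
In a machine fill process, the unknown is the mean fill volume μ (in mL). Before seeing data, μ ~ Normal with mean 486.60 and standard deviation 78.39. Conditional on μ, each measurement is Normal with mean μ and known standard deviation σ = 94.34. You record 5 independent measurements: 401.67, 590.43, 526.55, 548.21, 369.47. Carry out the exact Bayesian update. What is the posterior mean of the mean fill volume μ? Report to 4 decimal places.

For Normal data with known variance σ², a Normal(μ₀, σ₀²) prior on μ is conjugate. Posterior precision = 1/σ₀² + n/σ²; posterior mean is the precision-weighted average of μ₀ and x̄.
Σxᵢ = 401.67 + 590.43 + 526.55 + 548.21 + 369.47 = 2436.33, so n·x̄ = 2436.33.
σ₀² = 78.39² = 6144.9921, σ² = 94.34² = 8900.0356; σ² + n·σ₀² = 8900.0356 + 5·6144.9921 = 39624.9961.
Posterior mean = (μ₀/σ₀² + n·x̄/σ²)/(1/σ₀² + n/σ²) = (σ²·μ₀ + σ₀²·n·x̄)/(σ² + n·σ₀²) = (8900.0356·486.60 + 6144.9921·2436.33)/39624.9961 = 19301985.925953/39624.9961 = 487.1164.

487.1164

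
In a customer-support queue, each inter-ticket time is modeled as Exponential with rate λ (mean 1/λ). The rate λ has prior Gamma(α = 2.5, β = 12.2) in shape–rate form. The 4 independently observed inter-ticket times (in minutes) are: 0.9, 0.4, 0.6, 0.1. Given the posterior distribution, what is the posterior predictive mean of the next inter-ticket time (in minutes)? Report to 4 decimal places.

With a Gamma(shape α, rate β) prior on the exponential rate λ, the posterior after n observations with total T = Σxᵢ is Gamma(α+n, β+T).
Sum of observations T = 2.0 minutes; n = 4.
Posterior: Gamma(2.5+4, 12.2+2.0) = Gamma(6.5, 14.2).
The predictive distribution for the next observation is Lomax; its mean is β/(α−1) = 14.2/5.5 = 2.5818.

2.5818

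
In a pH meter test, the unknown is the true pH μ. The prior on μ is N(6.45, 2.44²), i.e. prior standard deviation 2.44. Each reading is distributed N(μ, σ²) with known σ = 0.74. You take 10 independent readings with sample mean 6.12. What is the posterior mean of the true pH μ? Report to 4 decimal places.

6.1230

For Normal data with known variance σ², a Normal(μ₀, σ₀²) prior on μ is conjugate. Posterior precision = 1/σ₀² + n/σ²; posterior mean is the precision-weighted average of μ₀ and x̄.
n·x̄ = 10·6.12 = 61.2.
σ₀² = 2.44² = 5.9536, σ² = 0.74² = 0.5476; σ² + n·σ₀² = 0.5476 + 10·5.9536 = 60.0836.
Posterior mean = (μ₀/σ₀² + n·x̄/σ²)/(1/σ₀² + n/σ²) = (σ²·μ₀ + σ₀²·n·x̄)/(σ² + n·σ₀²) = (0.5476·6.45 + 5.9536·61.2)/60.0836 = 367.89234/60.0836 = 6.1230.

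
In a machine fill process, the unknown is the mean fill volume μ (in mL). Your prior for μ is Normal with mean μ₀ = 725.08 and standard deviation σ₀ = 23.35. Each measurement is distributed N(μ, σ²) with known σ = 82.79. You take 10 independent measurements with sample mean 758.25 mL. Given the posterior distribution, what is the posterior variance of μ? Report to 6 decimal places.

For Normal data with known variance σ², a Normal(μ₀, σ₀²) prior on μ is conjugate. Posterior precision = 1/σ₀² + n/σ²; posterior mean is the precision-weighted average of μ₀ and x̄.
σ₀² = 23.35² = 545.2225, σ² = 82.79² = 6854.1841; σ² + n·σ₀² = 6854.1841 + 10·545.2225 = 12306.4091.
Posterior precision = 1/σ₀² + n/σ² = 1/545.2225 + 10/6854.1841 = (σ² + n·σ₀²)/(σ₀²σ²) = 12306.4091/(545.2225·6854.1841); posterior variance σₙ² = σ₀²σ²/(σ² + n·σ₀²) = 545.2225·6854.1841/12306.4091 = 303.667411.

303.667411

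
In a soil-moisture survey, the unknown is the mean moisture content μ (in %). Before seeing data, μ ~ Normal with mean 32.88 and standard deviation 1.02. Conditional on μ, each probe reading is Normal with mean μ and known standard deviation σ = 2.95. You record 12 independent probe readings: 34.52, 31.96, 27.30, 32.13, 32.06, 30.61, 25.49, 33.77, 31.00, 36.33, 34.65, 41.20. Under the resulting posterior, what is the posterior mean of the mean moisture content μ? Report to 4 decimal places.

32.7062

For Normal data with known variance σ², a Normal(μ₀, σ₀²) prior on μ is conjugate. Posterior precision = 1/σ₀² + n/σ²; posterior mean is the precision-weighted average of μ₀ and x̄.
Σxᵢ = 34.52 + 31.96 + 27.30 + 32.13 + 32.06 + 30.61 + 25.49 + 33.77 + 31.00 + 36.33 + 34.65 + 41.20 = 391.02, so n·x̄ = 391.02.
σ₀² = 1.02² = 1.0404, σ² = 2.95² = 8.7025; σ² + n·σ₀² = 8.7025 + 12·1.0404 = 21.1873.
Posterior mean = (μ₀/σ₀² + n·x̄/σ²)/(1/σ₀² + n/σ²) = (σ²·μ₀ + σ₀²·n·x̄)/(σ² + n·σ₀²) = (8.7025·32.88 + 1.0404·391.02)/21.1873 = 692.955408/21.1873 = 32.7062.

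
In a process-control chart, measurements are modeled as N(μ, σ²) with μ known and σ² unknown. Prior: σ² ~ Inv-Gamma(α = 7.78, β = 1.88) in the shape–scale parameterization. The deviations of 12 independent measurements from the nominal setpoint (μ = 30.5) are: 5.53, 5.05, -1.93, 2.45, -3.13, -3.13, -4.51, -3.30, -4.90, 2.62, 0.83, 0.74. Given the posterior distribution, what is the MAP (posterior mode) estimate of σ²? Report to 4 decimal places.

5.1592

With known mean μ and an Inverse-Gamma(α, β) prior on σ², the Normal likelihood is conjugate: posterior is Inv-Gamma(α + n/2, β + Σ(xᵢ−μ)²/2).
Σ(xᵢ−μ)² = (5.53)² + (5.05)² + (-1.93)² + (2.45)² + (-3.13)² + (-3.13)² + (-4.51)² + (-3.30)² + (-4.90)² + (2.62)² + (0.83)² + (0.74)² = 148.7456.
Posterior: Inv-Gamma(7.78 + 12/2, 1.88 + 148.7456/2) = Inv-Gamma(13.78, 76.25280).
Mode = β/(α+1) = 76.25280/14.78 = 5.1592.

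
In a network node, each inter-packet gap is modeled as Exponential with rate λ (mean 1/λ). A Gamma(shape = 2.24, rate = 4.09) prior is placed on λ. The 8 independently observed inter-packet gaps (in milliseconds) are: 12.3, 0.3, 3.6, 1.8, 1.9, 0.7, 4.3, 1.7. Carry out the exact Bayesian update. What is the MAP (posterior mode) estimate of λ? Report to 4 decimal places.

With a Gamma(shape α, rate β) prior on the exponential rate λ, the posterior after n observations with total T = Σxᵢ is Gamma(α+n, β+T).
Sum of observations T = 26.6 milliseconds; n = 8.
Posterior: Gamma(2.24+8, 4.09+26.6) = Gamma(10.24, 30.69).
Mode = (α−1)/β = 0.3011.

0.3011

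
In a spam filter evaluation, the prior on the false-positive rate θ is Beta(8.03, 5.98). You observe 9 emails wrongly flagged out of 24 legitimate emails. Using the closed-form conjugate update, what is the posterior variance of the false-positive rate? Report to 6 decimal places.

0.006339

The Beta prior is conjugate to a Binomial/Bernoulli likelihood; the update adds successes to α and failures to β.
Posterior: Beta(α+k, β+n−k) = Beta(8.03+9, 5.98+15) = Beta(17.03, 20.98).
Var = αβ/((α+β)²(α+β+1)) = 17.03·20.98/(38.01²·39.01) = 0.006339.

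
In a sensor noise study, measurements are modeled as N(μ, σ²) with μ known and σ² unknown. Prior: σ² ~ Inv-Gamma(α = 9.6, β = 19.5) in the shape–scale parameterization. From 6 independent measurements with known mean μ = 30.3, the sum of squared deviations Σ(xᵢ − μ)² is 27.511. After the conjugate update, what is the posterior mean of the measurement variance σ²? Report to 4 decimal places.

With known mean μ and an Inverse-Gamma(α, β) prior on σ², the Normal likelihood is conjugate: posterior is Inv-Gamma(α + n/2, β + Σ(xᵢ−μ)²/2).
Posterior: Inv-Gamma(9.6 + 6/2, 19.5 + 27.511/2) = Inv-Gamma(12.60, 33.2555).
E[σ²|data] = β/(α−1) = 33.2555/11.60 = 2.8669.

2.8669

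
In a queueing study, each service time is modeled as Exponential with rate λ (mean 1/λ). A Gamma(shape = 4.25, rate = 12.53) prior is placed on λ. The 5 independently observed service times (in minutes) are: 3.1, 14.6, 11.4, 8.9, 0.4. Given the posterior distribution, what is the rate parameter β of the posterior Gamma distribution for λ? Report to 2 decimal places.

With a Gamma(shape α, rate β) prior on the exponential rate λ, the posterior after n observations with total T = Σxᵢ is Gamma(α+n, β+T).
Sum of observations T = 38.4 minutes; n = 5.
Posterior: Gamma(4.25+5, 12.53+38.4) = Gamma(9.25, 50.93).
Posterior β = 50.93.

50.93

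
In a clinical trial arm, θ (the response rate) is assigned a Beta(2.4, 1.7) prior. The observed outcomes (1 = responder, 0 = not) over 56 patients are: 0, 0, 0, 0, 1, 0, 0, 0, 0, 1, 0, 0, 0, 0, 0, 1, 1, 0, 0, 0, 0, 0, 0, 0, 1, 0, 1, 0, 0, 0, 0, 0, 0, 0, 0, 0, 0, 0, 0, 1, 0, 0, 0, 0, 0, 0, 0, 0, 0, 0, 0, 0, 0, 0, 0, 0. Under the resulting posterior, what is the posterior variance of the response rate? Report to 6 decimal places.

The Beta prior is conjugate to a Binomial/Bernoulli likelihood; the update adds successes to α and failures to β.
Posterior: Beta(α+k, β+n−k) = Beta(2.4+7, 1.7+49) = Beta(9.4, 50.7).
Var = αβ/((α+β)²(α+β+1)) = 9.4·50.7/(60.1²·61.1) = 0.002159.

0.002159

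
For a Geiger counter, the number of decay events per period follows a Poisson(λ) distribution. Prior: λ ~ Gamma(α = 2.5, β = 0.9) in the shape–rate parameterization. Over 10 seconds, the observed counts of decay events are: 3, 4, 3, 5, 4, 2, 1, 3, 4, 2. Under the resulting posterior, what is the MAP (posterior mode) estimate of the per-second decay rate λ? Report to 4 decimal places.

With a Gamma(shape α, rate β) prior, the Poisson likelihood is conjugate: the posterior is Gamma(α + ΣXᵢ, β + n).
Sum of counts S = 31 over n = 10 seconds.
Posterior: Gamma(α+S, β+n) = Gamma(2.5+31, 0.9+10) = Gamma(33.5, 10.9).
Mode of Gamma(α,β) for α≥1 is (α−1)/β = 32.5/10.9 = 2.9817.

2.9817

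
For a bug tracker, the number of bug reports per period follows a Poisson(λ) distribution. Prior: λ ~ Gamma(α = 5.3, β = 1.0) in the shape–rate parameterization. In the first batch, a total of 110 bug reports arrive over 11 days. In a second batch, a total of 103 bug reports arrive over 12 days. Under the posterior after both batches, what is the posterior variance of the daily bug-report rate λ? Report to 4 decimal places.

0.3790

With a Gamma(shape α, rate β) prior, the Poisson likelihood is conjugate: the posterior is Gamma(α + ΣXᵢ, β + n).
After batch 1: Gamma(α+S, β+n) = Gamma(5.3+110, 1.0+11) = Gamma(115.3, 12.0).
After batch 2: Gamma(α+S, β+n) = Gamma(115.3+103, 12.0+12) = Gamma(218.3, 24.0).
Var = α/β² = 218.3/24.0² = 0.3790.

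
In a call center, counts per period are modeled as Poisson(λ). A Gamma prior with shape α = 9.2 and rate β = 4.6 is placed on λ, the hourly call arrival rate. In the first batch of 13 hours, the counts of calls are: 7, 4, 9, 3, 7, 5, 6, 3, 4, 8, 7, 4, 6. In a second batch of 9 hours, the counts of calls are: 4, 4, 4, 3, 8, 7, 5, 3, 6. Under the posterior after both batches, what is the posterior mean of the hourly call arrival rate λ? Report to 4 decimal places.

With a Gamma(shape α, rate β) prior, the Poisson likelihood is conjugate: the posterior is Gamma(α + ΣXᵢ, β + n).
Batch 1: sum of counts S = 73 over n = 13 hours.
After batch 1: Gamma(α+S, β+n) = Gamma(9.2+73, 4.6+13) = Gamma(82.2, 17.6).
Batch 2: sum of counts S = 44 over n = 9 hours.
After batch 2: Gamma(α+S, β+n) = Gamma(82.2+44, 17.6+9) = Gamma(126.2, 26.6).
Posterior mean = α/β = 126.2/26.6 = 4.7444.

4.7444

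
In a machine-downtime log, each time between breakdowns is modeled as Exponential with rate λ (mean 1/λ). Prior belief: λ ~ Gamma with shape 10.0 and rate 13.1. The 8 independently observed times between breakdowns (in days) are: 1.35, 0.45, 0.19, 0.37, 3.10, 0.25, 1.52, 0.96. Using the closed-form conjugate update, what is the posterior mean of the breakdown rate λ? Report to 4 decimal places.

0.8455

With a Gamma(shape α, rate β) prior on the exponential rate λ, the posterior after n observations with total T = Σxᵢ is Gamma(α+n, β+T).
Sum of observations T = 8.19 days; n = 8.
Posterior: Gamma(10.0+8, 13.1+8.19) = Gamma(18.0, 21.29).
Posterior mean of λ = α/β = 18.0/21.29 = 0.8455.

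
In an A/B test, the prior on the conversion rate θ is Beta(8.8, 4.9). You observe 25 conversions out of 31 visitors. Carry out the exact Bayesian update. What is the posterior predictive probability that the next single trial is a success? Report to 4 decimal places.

0.7562

The Beta prior is conjugate to a Binomial/Bernoulli likelihood; the update adds successes to α and failures to β.
Posterior: Beta(α+k, β+n−k) = Beta(8.8+25, 4.9+6) = Beta(33.8, 10.9).
For a single future Bernoulli trial, P(success | data) = α/(α+β) = 0.7562.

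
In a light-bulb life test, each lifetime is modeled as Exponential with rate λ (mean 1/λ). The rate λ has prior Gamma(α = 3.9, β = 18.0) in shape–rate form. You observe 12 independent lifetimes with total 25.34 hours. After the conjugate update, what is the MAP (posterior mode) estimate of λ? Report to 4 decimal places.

0.3438

With a Gamma(shape α, rate β) prior on the exponential rate λ, the posterior after n observations with total T = Σxᵢ is Gamma(α+n, β+T).
Posterior: Gamma(3.9+12, 18.0+25.34) = Gamma(15.9, 43.34).
Mode = (α−1)/β = 0.3438.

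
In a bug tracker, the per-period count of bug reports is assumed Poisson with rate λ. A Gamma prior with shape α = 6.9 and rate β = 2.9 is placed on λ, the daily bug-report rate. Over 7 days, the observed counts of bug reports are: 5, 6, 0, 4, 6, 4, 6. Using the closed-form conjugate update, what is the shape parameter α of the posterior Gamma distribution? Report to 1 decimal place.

With a Gamma(shape α, rate β) prior, the Poisson likelihood is conjugate: the posterior is Gamma(α + ΣXᵢ, β + n).
Sum of counts S = 31 over n = 7 days.
Posterior: Gamma(α+S, β+n) = Gamma(6.9+31, 2.9+7) = Gamma(37.9, 9.9).
Posterior α = 37.9.

37.9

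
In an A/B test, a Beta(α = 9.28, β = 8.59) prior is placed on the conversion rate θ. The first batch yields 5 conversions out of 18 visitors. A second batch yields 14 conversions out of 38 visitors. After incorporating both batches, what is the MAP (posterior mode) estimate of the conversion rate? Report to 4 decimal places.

0.3796

The Beta prior is conjugate to a Binomial/Bernoulli likelihood; the update adds successes to α and failures to β.
After batch 1: Beta(9.28+5, 8.59+13) = Beta(14.28, 21.59).
After batch 2: Beta(14.28+14, 21.59+24) = Beta(28.28, 45.59).
Mode of Beta(a,b) for a,b>1 is (a−1)/(a+b−2) = 27.28/71.87 = 0.3796.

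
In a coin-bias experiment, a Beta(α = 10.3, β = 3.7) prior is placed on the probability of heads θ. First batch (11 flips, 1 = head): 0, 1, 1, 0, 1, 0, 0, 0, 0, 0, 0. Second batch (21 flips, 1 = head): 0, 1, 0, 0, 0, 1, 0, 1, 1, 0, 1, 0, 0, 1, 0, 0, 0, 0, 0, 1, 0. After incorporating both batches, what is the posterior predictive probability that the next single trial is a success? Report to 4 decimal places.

0.4413

The Beta prior is conjugate to a Binomial/Bernoulli likelihood; the update adds successes to α and failures to β.
After batch 1: Beta(10.3+3, 3.7+8) = Beta(13.3, 11.7).
After batch 2: Beta(13.3+7, 11.7+14) = Beta(20.3, 25.7).
For a single future Bernoulli trial, P(success | data) = α/(α+β) = 0.4413.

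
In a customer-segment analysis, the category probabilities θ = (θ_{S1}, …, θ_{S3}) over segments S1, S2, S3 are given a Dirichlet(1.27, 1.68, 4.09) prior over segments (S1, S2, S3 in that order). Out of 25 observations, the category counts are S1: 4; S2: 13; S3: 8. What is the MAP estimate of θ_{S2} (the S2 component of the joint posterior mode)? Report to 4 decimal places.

The Dirichlet prior is conjugate to the Multinomial likelihood: each posterior αⱼ = prior αⱼ + observed count nⱼ.
Posterior concentration: (5.27, 14.68, 12.09), total = 32.04.
Joint mode component: (α_{S2}−1)/(Σα−K) = 13.68/29.04 = 0.4711.

0.4711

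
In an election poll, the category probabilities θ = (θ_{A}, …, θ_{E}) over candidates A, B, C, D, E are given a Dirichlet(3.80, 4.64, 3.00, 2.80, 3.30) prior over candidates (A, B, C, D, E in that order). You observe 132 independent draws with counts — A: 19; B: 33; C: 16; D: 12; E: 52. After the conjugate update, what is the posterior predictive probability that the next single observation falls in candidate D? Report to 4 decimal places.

The Dirichlet prior is conjugate to the Multinomial likelihood: each posterior αⱼ = prior αⱼ + observed count nⱼ.
Posterior concentration: (22.80, 37.64, 19.00, 14.80, 55.30), total = 149.54.
P(next = D | data) = α_{D}/Σα = 0.0990.

0.0990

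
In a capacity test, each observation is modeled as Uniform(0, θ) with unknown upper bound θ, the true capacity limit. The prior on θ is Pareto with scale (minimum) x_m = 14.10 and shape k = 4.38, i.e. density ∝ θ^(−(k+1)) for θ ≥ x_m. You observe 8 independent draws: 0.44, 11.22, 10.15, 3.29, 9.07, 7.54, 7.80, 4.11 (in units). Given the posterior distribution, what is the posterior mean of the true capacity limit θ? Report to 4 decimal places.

15.3390

A Pareto(scale x_m, shape k) prior on the upper bound θ of Uniform(0, θ) is conjugate: posterior is Pareto(max(x_m, max xᵢ), k + n).
Sample maximum = 11.22; prior scale x_m = 14.10 → posterior scale = max = 14.10.
Posterior shape = 4.38 + 8 = 12.38.
E[θ|data] = k·x_m/(k−1) = 12.38·14.10/11.38 = 15.3390.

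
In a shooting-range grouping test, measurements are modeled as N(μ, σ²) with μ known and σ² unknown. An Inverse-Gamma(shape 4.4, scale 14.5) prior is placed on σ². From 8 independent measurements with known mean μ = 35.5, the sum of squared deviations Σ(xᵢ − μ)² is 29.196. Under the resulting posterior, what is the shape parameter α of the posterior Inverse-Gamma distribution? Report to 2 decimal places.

With known mean μ and an Inverse-Gamma(α, β) prior on σ², the Normal likelihood is conjugate: posterior is Inv-Gamma(α + n/2, β + Σ(xᵢ−μ)²/2).
Posterior: Inv-Gamma(4.4 + 8/2, 14.5 + 29.196/2) = Inv-Gamma(8.40, 29.0980).
Posterior α = 8.40.

8.40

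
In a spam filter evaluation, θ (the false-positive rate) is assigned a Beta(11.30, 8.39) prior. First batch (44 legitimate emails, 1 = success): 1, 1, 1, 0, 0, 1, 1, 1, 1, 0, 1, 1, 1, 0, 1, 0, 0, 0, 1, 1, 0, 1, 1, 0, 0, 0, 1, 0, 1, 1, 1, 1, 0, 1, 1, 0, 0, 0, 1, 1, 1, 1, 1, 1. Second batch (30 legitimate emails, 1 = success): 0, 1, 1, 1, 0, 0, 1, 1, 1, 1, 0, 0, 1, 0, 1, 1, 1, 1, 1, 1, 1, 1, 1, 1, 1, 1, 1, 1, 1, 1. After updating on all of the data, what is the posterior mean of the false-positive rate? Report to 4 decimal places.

0.6756

The Beta prior is conjugate to a Binomial/Bernoulli likelihood; the update adds successes to α and failures to β.
After batch 1: Beta(11.30+28, 8.39+16) = Beta(39.30, 24.39).
After batch 2: Beta(39.30+24, 24.39+6) = Beta(63.30, 30.39).
Posterior mean = α/(α+β) = 63.30/93.69 = 0.6756.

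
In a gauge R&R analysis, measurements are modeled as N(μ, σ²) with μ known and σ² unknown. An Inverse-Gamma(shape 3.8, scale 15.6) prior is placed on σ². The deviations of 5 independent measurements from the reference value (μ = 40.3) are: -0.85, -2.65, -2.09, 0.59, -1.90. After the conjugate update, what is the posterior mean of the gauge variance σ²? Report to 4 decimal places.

With known mean μ and an Inverse-Gamma(α, β) prior on σ², the Normal likelihood is conjugate: posterior is Inv-Gamma(α + n/2, β + Σ(xᵢ−μ)²/2).
Σ(xᵢ−μ)² = (-0.85)² + (-2.65)² + (-2.09)² + (0.59)² + (-1.90)² = 16.0712.
Posterior: Inv-Gamma(3.8 + 5/2, 15.6 + 16.0712/2) = Inv-Gamma(6.30, 23.63560).
E[σ²|data] = β/(α−1) = 23.63560/5.30 = 4.4595.

4.4595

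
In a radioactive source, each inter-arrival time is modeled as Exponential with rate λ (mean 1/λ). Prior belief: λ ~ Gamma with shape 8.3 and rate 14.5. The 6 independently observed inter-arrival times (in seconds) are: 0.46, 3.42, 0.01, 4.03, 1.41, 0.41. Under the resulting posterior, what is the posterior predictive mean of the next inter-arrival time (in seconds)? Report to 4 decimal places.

With a Gamma(shape α, rate β) prior on the exponential rate λ, the posterior after n observations with total T = Σxᵢ is Gamma(α+n, β+T).
Sum of observations T = 9.74 seconds; n = 6.
Posterior: Gamma(8.3+6, 14.5+9.74) = Gamma(14.3, 24.24).
The predictive distribution for the next observation is Lomax; its mean is β/(α−1) = 24.24/13.3 = 1.8226.

1.8226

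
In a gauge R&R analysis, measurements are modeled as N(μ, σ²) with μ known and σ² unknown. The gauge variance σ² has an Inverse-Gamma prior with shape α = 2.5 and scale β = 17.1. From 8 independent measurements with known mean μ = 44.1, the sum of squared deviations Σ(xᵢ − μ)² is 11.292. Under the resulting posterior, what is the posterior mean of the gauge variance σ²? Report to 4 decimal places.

4.1356

With known mean μ and an Inverse-Gamma(α, β) prior on σ², the Normal likelihood is conjugate: posterior is Inv-Gamma(α + n/2, β + Σ(xᵢ−μ)²/2).
Posterior: Inv-Gamma(2.5 + 8/2, 17.1 + 11.292/2) = Inv-Gamma(6.50, 22.7460).
E[σ²|data] = β/(α−1) = 22.7460/5.50 = 4.1356.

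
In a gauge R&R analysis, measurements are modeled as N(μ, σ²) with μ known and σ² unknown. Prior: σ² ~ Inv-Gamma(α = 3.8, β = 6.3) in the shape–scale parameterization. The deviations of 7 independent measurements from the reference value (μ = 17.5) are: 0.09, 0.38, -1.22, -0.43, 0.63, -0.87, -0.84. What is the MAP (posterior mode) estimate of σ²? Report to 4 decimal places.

With known mean μ and an Inverse-Gamma(α, β) prior on σ², the Normal likelihood is conjugate: posterior is Inv-Gamma(α + n/2, β + Σ(xᵢ−μ)²/2).
Σ(xᵢ−μ)² = (0.09)² + (0.38)² + (-1.22)² + (-0.43)² + (0.63)² + (-0.87)² + (-0.84)² = 3.6852.
Posterior: Inv-Gamma(3.8 + 7/2, 6.3 + 3.6852/2) = Inv-Gamma(7.30, 8.14260).
Mode = β/(α+1) = 8.14260/8.30 = 0.9810.

0.9810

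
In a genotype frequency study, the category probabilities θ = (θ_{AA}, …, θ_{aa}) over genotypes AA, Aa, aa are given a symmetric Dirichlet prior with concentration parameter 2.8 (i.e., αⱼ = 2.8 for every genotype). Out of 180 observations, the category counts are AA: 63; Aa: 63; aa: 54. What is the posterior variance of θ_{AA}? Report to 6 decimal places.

The Dirichlet prior is conjugate to the Multinomial likelihood: each posterior αⱼ = prior αⱼ + observed count nⱼ.
Posterior concentration: (65.8, 65.8, 56.8), total = 188.4.
Var[θ_j] = α_j(Σα−α_j)/((Σα)²(Σα+1)) = 65.8·122.6/(188.4²·189.4) = 0.001200.

0.001200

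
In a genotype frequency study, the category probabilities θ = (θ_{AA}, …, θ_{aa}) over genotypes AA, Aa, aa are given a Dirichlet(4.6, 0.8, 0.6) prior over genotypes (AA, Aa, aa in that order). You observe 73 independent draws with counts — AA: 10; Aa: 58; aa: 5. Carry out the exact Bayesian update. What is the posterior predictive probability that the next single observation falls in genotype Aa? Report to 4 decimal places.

The Dirichlet prior is conjugate to the Multinomial likelihood: each posterior αⱼ = prior αⱼ + observed count nⱼ.
Posterior concentration: (14.6, 58.8, 5.6), total = 79.0.
P(next = Aa | data) = α_{Aa}/Σα = 0.7443.

0.7443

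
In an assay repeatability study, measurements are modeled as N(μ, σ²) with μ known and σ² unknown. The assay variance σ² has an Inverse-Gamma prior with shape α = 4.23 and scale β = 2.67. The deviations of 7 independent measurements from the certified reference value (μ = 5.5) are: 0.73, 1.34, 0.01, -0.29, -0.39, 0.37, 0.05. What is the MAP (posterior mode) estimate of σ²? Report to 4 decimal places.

With known mean μ and an Inverse-Gamma(α, β) prior on σ², the Normal likelihood is conjugate: posterior is Inv-Gamma(α + n/2, β + Σ(xᵢ−μ)²/2).
Σ(xᵢ−μ)² = (0.73)² + (1.34)² + (0.01)² + (-0.29)² + (-0.39)² + (0.37)² + (0.05)² = 2.7042.
Posterior: Inv-Gamma(4.23 + 7/2, 2.67 + 2.7042/2) = Inv-Gamma(7.73, 4.02210).
Mode = β/(α+1) = 4.02210/8.73 = 0.4607.

0.4607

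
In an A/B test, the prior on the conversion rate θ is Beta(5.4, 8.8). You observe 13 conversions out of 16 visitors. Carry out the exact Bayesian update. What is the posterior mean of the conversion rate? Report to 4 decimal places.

0.6093

The Beta prior is conjugate to a Binomial/Bernoulli likelihood; the update adds successes to α and failures to β.
Posterior: Beta(α+k, β+n−k) = Beta(5.4+13, 8.8+3) = Beta(18.4, 11.8).
Posterior mean = α/(α+β) = 18.4/30.2 = 0.6093.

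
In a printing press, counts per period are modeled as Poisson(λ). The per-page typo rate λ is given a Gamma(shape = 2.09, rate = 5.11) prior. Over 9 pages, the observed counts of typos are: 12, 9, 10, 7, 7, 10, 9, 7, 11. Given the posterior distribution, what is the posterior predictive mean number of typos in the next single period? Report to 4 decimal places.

5.9596

With a Gamma(shape α, rate β) prior, the Poisson likelihood is conjugate: the posterior is Gamma(α + ΣXᵢ, β + n).
Sum of counts S = 82 over n = 9 pages.
Posterior: Gamma(α+S, β+n) = Gamma(2.09+82, 5.11+9) = Gamma(84.09, 14.11).
The predictive distribution for one future period is NegBinom with mean α/β = 5.9596.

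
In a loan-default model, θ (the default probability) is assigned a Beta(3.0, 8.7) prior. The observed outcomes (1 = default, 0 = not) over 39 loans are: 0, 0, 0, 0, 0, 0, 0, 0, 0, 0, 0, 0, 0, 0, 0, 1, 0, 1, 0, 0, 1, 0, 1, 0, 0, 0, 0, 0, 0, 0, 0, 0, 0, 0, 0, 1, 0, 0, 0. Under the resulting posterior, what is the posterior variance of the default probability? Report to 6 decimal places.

0.002570

The Beta prior is conjugate to a Binomial/Bernoulli likelihood; the update adds successes to α and failures to β.
Posterior: Beta(α+k, β+n−k) = Beta(3.0+5, 8.7+34) = Beta(8.0, 42.7).
Var = αβ/((α+β)²(α+β+1)) = 8.0·42.7/(50.7²·51.7) = 0.002570.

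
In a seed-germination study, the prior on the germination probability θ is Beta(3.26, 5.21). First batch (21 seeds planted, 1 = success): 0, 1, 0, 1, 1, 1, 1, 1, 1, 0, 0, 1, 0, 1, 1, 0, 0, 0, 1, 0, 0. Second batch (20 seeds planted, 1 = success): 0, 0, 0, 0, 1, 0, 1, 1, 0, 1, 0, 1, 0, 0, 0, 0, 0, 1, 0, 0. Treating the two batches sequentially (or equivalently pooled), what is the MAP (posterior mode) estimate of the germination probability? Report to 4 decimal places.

The Beta prior is conjugate to a Binomial/Bernoulli likelihood; the update adds successes to α and failures to β.
After batch 1: Beta(3.26+11, 5.21+10) = Beta(14.26, 15.21).
After batch 2: Beta(14.26+6, 15.21+14) = Beta(20.26, 29.21).
Mode of Beta(a,b) for a,b>1 is (a−1)/(a+b−2) = 19.26/47.47 = 0.4057.

0.4057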